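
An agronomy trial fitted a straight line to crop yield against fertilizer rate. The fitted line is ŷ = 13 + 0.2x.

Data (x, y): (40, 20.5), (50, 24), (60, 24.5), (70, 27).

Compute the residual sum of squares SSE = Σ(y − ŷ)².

x=40: ŷ = 13 + 0.2·40 = 21; r = 20.5 − 21 = -0.5
x=50: ŷ = 13 + 0.2·50 = 23; r = 24 − 23 = 1
x=60: ŷ = 13 + 0.2·60 = 25; r = 24.5 − 25 = -0.5
x=70: ŷ = 13 + 0.2·70 = 27; r = 27 − 27 = 0
SSE = 0.25 + 1 + 0.25 + 0 = 1.5

SSE = 1.5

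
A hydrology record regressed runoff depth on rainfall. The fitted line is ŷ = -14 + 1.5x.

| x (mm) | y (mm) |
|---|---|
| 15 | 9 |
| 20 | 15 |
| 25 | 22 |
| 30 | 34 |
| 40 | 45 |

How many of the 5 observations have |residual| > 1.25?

x=15: ŷ = -14 + 1.5·15 = 8.5; r = 9 − 8.5 = 0.5
x=20: ŷ = -14 + 1.5·20 = 16; r = 15 − 16 = -1
x=25: ŷ = -14 + 1.5·25 = 23.5; r = 22 − 23.5 = -1.5
x=30: ŷ = -14 + 1.5·30 = 31; r = 34 − 31 = 3
x=40: ŷ = -14 + 1.5·40 = 46; r = 45 − 46 = -1
|r| > 1.25: x=25 (|r|=1.5), x=30 (|r|=3) → 2

2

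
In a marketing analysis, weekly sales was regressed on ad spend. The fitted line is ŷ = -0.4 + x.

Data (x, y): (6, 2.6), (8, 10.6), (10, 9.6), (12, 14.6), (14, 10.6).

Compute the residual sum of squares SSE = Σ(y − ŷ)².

SSE = 36

x=6: ŷ = -0.4 + 6 = 5.6; e = 2.6 − 5.6 = -3
x=8: ŷ = -0.4 + 8 = 7.6; e = 10.6 − 7.6 = 3
x=10: ŷ = -0.4 + 10 = 9.6; e = 9.6 − 9.6 = 0
x=12: ŷ = -0.4 + 12 = 11.6; e = 14.6 − 11.6 = 3
x=14: ŷ = -0.4 + 14 = 13.6; e = 10.6 − 13.6 = -3
SSE = 9 + 9 + 0 + 9 + 9 = 36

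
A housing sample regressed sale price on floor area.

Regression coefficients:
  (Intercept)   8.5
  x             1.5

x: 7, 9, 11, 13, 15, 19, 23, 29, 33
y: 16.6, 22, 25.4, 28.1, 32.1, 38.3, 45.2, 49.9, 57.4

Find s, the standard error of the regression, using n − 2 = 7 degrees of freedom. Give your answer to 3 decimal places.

s = 1.623

x=7: ŷ = 8.5 + 1.5·7 = 19; r = 16.6 − 19 = -2.4
x=9: ŷ = 8.5 + 1.5·9 = 22; r = 22 − 22 = 0
x=11: ŷ = 8.5 + 1.5·11 = 25; r = 25.4 − 25 = 0.4
x=13: ŷ = 8.5 + 1.5·13 = 28; r = 28.1 − 28 = 0.1
x=15: ŷ = 8.5 + 1.5·15 = 31; r = 32.1 − 31 = 1.1
x=19: ŷ = 8.5 + 1.5·19 = 37; r = 38.3 − 37 = 1.3
x=23: ŷ = 8.5 + 1.5·23 = 43; r = 45.2 − 43 = 2.2
x=29: ŷ = 8.5 + 1.5·29 = 52; r = 49.9 − 52 = -2.1
x=33: ŷ = 8.5 + 1.5·33 = 58; r = 57.4 − 58 = -0.6
SSE = 5.76 + 0 + 0.16 + 0.01 + 1.21 + 1.69 + 4.84 + 4.41 + 0.36 = 18.44
s = √(18.44/7) = √2.63429 ≈ 1.623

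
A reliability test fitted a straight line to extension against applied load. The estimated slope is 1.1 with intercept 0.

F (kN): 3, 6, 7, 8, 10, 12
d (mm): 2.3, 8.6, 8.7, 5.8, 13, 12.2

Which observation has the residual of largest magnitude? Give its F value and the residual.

F=3: d̂ = 1.1·3 = 3.3; r = 2.3 − 3.3 = -1
F=6: d̂ = 1.1·6 = 6.6; r = 8.6 − 6.6 = 2
F=7: d̂ = 1.1·7 = 7.7; r = 8.7 − 7.7 = 1
F=8: d̂ = 1.1·8 = 8.8; r = 5.8 − 8.8 = -3
F=10: d̂ = 1.1·10 = 11; r = 13 − 11 = 2
F=12: d̂ = 1.1·12 = 13.2; r = 12.2 − 13.2 = -1
Largest |r| is 3 at F = 8, residual -3.

F = 8, r = -3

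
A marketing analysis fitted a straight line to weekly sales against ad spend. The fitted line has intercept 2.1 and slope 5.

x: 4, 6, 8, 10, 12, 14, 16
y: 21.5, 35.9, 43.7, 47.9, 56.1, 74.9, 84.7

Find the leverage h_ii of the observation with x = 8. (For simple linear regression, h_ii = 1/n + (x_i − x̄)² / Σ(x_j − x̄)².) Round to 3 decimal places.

x̄ = (4 + 6 + 8 + 10 + 12 + 14 + 16)/7 = 10
Σ(x − x̄)² = 36 + 16 + 4 + 0 + 4 + 16 + 36 = 112
h = 1/7 + (-2)²/112 = 0.142857 + 0.0357143 = 0.179

h = 0.179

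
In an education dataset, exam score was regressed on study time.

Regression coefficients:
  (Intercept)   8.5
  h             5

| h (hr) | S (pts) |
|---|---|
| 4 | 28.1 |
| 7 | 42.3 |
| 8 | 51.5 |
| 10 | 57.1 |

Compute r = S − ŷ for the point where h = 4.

r = -0.4

ŷ = 8.5 + 5·4 = 28.5
r = 28.1 − 28.5 = -0.4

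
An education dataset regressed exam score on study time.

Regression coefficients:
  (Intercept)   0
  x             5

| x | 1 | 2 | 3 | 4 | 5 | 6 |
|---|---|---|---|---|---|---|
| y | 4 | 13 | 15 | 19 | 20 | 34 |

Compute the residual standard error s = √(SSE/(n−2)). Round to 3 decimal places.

s = 3.606

x=1: ŷ = 5·1 = 5; e = 4 − 5 = -1
x=2: ŷ = 5·2 = 10; e = 13 − 10 = 3
x=3: ŷ = 5·3 = 15; e = 15 − 15 = 0
x=4: ŷ = 5·4 = 20; e = 19 − 20 = -1
x=5: ŷ = 5·5 = 25; e = 20 − 25 = -5
x=6: ŷ = 5·6 = 30; e = 34 − 30 = 4
SSE = 1 + 9 + 0 + 1 + 25 + 16 = 52
s = √(52/4) = √13 ≈ 3.606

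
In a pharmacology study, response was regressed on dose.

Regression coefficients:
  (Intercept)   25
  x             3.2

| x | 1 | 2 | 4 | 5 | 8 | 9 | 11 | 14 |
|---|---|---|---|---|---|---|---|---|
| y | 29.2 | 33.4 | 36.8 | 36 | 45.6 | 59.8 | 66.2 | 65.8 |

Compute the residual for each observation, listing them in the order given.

1, 2, -1, -5, -5, 6, 6, -4

x=1: ŷ = 25 + 3.2·1 = 28.2; r = 29.2 − 28.2 = 1
x=2: ŷ = 25 + 3.2·2 = 31.4; r = 33.4 − 31.4 = 2
x=4: ŷ = 25 + 3.2·4 = 37.8; r = 36.8 − 37.8 = -1
x=5: ŷ = 25 + 3.2·5 = 41; r = 36 − 41 = -5
x=8: ŷ = 25 + 3.2·8 = 50.6; r = 45.6 − 50.6 = -5
x=9: ŷ = 25 + 3.2·9 = 53.8; r = 59.8 − 53.8 = 6
x=11: ŷ = 25 + 3.2·11 = 60.2; r = 66.2 − 60.2 = 6
x=14: ŷ = 25 + 3.2·14 = 69.8; r = 65.8 − 69.8 = -4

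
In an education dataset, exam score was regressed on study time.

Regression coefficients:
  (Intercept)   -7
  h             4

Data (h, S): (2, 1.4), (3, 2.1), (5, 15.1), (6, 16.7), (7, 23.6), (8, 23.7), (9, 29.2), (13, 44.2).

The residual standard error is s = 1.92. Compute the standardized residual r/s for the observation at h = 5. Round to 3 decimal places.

Ŝ = -7 + 4·5 = 13
r = 15.1 − 13 = 2.1
r/s = 2.1 / 1.92 = 1.094

1.094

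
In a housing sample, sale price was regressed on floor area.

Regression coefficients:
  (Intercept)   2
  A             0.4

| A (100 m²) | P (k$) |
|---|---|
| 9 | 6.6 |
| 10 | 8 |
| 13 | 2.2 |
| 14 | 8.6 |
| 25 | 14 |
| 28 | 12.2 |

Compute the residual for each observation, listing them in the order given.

A=9: ŷ = 2 + 0.4·9 = 5.6; e = 6.6 − 5.6 = 1
A=10: ŷ = 2 + 0.4·10 = 6; e = 8 − 6 = 2
A=13: ŷ = 2 + 0.4·13 = 7.2; e = 2.2 − 7.2 = -5
A=14: ŷ = 2 + 0.4·14 = 7.6; e = 8.6 − 7.6 = 1
A=25: ŷ = 2 + 0.4·25 = 12; e = 14 − 12 = 2
A=28: ŷ = 2 + 0.4·28 = 13.2; e = 12.2 − 13.2 = -1

1, 2, -5, 1, 2, -1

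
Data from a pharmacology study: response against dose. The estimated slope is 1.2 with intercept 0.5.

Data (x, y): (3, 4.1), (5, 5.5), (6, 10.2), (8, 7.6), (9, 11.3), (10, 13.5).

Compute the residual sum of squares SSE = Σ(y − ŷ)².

SSE = 14.5

x=3: ŷ = 0.5 + 1.2·3 = 4.1; r = 4.1 − 4.1 = 0
x=5: ŷ = 0.5 + 1.2·5 = 6.5; r = 5.5 − 6.5 = -1
x=6: ŷ = 0.5 + 1.2·6 = 7.7; r = 10.2 − 7.7 = 2.5
x=8: ŷ = 0.5 + 1.2·8 = 10.1; r = 7.6 − 10.1 = -2.5
x=9: ŷ = 0.5 + 1.2·9 = 11.3; r = 11.3 − 11.3 = 0
x=10: ŷ = 0.5 + 1.2·10 = 12.5; r = 13.5 − 12.5 = 1
SSE = 0 + 1 + 6.25 + 6.25 + 0 + 1 = 14.5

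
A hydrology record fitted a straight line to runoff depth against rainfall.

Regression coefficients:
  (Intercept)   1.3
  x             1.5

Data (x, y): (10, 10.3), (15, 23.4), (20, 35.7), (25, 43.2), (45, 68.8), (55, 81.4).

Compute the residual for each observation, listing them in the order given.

-6, -0.4, 4.4, 4.4, 0, -2.4

x=10: ŷ = 1.3 + 1.5·10 = 16.3; r = 10.3 − 16.3 = -6
x=15: ŷ = 1.3 + 1.5·15 = 23.8; r = 23.4 − 23.8 = -0.4
x=20: ŷ = 1.3 + 1.5·20 = 31.3; r = 35.7 − 31.3 = 4.4
x=25: ŷ = 1.3 + 1.5·25 = 38.8; r = 43.2 − 38.8 = 4.4
x=45: ŷ = 1.3 + 1.5·45 = 68.8; r = 68.8 − 68.8 = 0
x=55: ŷ = 1.3 + 1.5·55 = 83.8; r = 81.4 − 83.8 = -2.4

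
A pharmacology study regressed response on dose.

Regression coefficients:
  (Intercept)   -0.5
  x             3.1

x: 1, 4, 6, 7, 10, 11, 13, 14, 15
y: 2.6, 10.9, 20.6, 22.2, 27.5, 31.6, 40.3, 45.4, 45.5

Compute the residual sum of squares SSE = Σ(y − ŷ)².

x=1: ŷ = -0.5 + 3.1·1 = 2.6; r = 2.6 − 2.6 = 0
x=4: ŷ = -0.5 + 3.1·4 = 11.9; r = 10.9 − 11.9 = -1
x=6: ŷ = -0.5 + 3.1·6 = 18.1; r = 20.6 − 18.1 = 2.5
x=7: ŷ = -0.5 + 3.1·7 = 21.2; r = 22.2 − 21.2 = 1
x=10: ŷ = -0.5 + 3.1·10 = 30.5; r = 27.5 − 30.5 = -3
x=11: ŷ = -0.5 + 3.1·11 = 33.6; r = 31.6 − 33.6 = -2
x=13: ŷ = -0.5 + 3.1·13 = 39.8; r = 40.3 − 39.8 = 0.5
x=14: ŷ = -0.5 + 3.1·14 = 42.9; r = 45.4 − 42.9 = 2.5
x=15: ŷ = -0.5 + 3.1·15 = 46; r = 45.5 − 46 = -0.5
SSE = 0 + 1 + 6.25 + 1 + 9 + 4 + 0.25 + 6.25 + 0.25 = 28

SSE = 28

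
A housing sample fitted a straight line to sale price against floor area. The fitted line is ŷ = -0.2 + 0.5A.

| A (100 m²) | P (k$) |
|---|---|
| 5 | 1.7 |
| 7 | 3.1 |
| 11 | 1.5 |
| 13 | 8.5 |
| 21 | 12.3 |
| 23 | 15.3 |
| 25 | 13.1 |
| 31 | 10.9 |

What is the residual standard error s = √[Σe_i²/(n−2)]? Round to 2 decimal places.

s = 3.15

A=5: ŷ = -0.2 + 0.5·5 = 2.3; e = 1.7 − 2.3 = -0.6
A=7: ŷ = -0.2 + 0.5·7 = 3.3; e = 3.1 − 3.3 = -0.2
A=11: ŷ = -0.2 + 0.5·11 = 5.3; e = 1.5 − 5.3 = -3.8
A=13: ŷ = -0.2 + 0.5·13 = 6.3; e = 8.5 − 6.3 = 2.2
A=21: ŷ = -0.2 + 0.5·21 = 10.3; e = 12.3 − 10.3 = 2
A=23: ŷ = -0.2 + 0.5·23 = 11.3; e = 15.3 − 11.3 = 4
A=25: ŷ = -0.2 + 0.5·25 = 12.3; e = 13.1 − 12.3 = 0.8
A=31: ŷ = -0.2 + 0.5·31 = 15.3; e = 10.9 − 15.3 = -4.4
SSE = 0.36 + 0.04 + 14.44 + 4.84 + 4 + 16 + 0.64 + 19.36 = 59.68
s = √(59.68/6) = √9.94667 ≈ 3.15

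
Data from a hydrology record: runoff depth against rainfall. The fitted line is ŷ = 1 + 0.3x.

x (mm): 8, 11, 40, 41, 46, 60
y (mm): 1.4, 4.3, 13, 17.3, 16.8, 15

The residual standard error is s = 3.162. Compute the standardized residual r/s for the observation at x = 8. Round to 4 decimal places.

-0.6325

ŷ = 1 + 0.3·8 = 3.4
r = 1.4 − 3.4 = -2
r/s = -2 / 3.162 = -0.6325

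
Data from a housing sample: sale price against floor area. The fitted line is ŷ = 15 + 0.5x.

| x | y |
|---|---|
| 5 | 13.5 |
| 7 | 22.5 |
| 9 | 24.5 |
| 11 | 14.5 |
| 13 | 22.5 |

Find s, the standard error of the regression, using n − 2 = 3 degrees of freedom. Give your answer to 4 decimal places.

x=5: ŷ = 15 + 0.5·5 = 17.5; e = 13.5 − 17.5 = -4
x=7: ŷ = 15 + 0.5·7 = 18.5; e = 22.5 − 18.5 = 4
x=9: ŷ = 15 + 0.5·9 = 19.5; e = 24.5 − 19.5 = 5
x=11: ŷ = 15 + 0.5·11 = 20.5; e = 14.5 − 20.5 = -6
x=13: ŷ = 15 + 0.5·13 = 21.5; e = 22.5 − 21.5 = 1
SSE = 16 + 16 + 25 + 36 + 1 = 94
s = √(94/3) = √31.3333 ≈ 5.5976

s = 5.5976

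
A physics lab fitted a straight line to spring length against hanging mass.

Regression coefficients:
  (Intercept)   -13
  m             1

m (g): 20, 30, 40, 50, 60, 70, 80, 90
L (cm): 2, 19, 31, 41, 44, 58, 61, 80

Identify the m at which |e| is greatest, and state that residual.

m = 80, e = -6

m=20: L̂ = -13 + 20 = 7; e = 2 − 7 = -5
m=30: L̂ = -13 + 30 = 17; e = 19 − 17 = 2
m=40: L̂ = -13 + 40 = 27; e = 31 − 27 = 4
m=50: L̂ = -13 + 50 = 37; e = 41 − 37 = 4
m=60: L̂ = -13 + 60 = 47; e = 44 − 47 = -3
m=70: L̂ = -13 + 70 = 57; e = 58 − 57 = 1
m=80: L̂ = -13 + 80 = 67; e = 61 − 67 = -6
m=90: L̂ = -13 + 90 = 77; e = 80 − 77 = 3
Largest |e| is 6 at m = 80, residual -6.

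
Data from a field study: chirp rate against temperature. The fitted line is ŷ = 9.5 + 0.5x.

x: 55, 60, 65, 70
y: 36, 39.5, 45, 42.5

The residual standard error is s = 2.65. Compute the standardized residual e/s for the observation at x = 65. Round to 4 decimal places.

1.1321

ŷ = 9.5 + 0.5·65 = 42
e = 45 − 42 = 3
e/s = 3 / 2.65 = 1.1321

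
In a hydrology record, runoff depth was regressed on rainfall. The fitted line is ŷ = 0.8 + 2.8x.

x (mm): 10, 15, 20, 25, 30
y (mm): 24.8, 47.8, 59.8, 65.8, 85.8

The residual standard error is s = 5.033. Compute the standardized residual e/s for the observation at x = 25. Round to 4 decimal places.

-0.9934

ŷ = 0.8 + 2.8·25 = 70.8
e = 65.8 − 70.8 = -5
e/s = -5 / 5.033 = -0.9934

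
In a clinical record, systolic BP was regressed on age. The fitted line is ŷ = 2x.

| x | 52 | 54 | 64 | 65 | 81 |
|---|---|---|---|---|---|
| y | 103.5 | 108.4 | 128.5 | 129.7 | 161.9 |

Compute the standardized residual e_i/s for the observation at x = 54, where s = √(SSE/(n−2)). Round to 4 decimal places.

x=52: ŷ = 2·52 = 104; e = 103.5 − 104 = -0.5
x=54: ŷ = 2·54 = 108; e = 108.4 − 108 = 0.4
x=64: ŷ = 2·64 = 128; e = 128.5 − 128 = 0.5
x=65: ŷ = 2·65 = 130; e = 129.7 − 130 = -0.3
x=81: ŷ = 2·81 = 162; e = 161.9 − 162 = -0.1
SSE = 0.25 + 0.16 + 0.25 + 0.09 + 0.01 = 0.76
s = √(0.76/3) = 0.503322
e/s = 0.4 / 0.503322 = 0.7947

0.7947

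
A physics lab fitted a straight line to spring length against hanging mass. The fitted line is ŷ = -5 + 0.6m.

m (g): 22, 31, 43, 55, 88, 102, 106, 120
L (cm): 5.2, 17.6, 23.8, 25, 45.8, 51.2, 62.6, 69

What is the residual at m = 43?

e = 3

ŷ = -5 + 0.6·43 = 20.8
e = 23.8 − 20.8 = 3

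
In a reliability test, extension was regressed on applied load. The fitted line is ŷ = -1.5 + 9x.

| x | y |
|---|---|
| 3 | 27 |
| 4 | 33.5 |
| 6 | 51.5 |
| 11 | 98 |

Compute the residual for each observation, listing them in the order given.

1.5, -1, -1, 0.5

x=3: ŷ = -1.5 + 9·3 = 25.5; e = 27 − 25.5 = 1.5
x=4: ŷ = -1.5 + 9·4 = 34.5; e = 33.5 − 34.5 = -1
x=6: ŷ = -1.5 + 9·6 = 52.5; e = 51.5 − 52.5 = -1
x=11: ŷ = -1.5 + 9·11 = 97.5; e = 98 − 97.5 = 0.5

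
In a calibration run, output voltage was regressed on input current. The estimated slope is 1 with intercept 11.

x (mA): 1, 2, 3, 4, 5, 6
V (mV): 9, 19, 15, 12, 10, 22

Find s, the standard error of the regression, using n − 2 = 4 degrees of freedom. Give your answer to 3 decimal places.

x=1: V̂ = 11 + 1 = 12; r = 9 − 12 = -3
x=2: V̂ = 11 + 2 = 13; r = 19 − 13 = 6
x=3: V̂ = 11 + 3 = 14; r = 15 − 14 = 1
x=4: V̂ = 11 + 4 = 15; r = 12 − 15 = -3
x=5: V̂ = 11 + 5 = 16; r = 10 − 16 = -6
x=6: V̂ = 11 + 6 = 17; r = 22 − 17 = 5
SSE = 9 + 36 + 1 + 9 + 36 + 25 = 116
s = √(116/4) = √29 ≈ 5.385

s = 5.385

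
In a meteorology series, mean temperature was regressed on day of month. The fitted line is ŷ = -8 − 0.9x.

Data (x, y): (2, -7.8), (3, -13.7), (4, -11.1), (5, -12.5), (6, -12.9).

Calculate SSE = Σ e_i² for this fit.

x=2: ŷ = -8 − 0.9·2 = -9.8; e = -7.8 − (-9.8) = 2
x=3: ŷ = -8 − 0.9·3 = -10.7; e = -13.7 − (-10.7) = -3
x=4: ŷ = -8 − 0.9·4 = -11.6; e = -11.1 − (-11.6) = 0.5
x=5: ŷ = -8 − 0.9·5 = -12.5; e = -12.5 − (-12.5) = 0
x=6: ŷ = -8 − 0.9·6 = -13.4; e = -12.9 − (-13.4) = 0.5
SSE = 4 + 9 + 0.25 + 0 + 0.25 = 13.5

SSE = 13.5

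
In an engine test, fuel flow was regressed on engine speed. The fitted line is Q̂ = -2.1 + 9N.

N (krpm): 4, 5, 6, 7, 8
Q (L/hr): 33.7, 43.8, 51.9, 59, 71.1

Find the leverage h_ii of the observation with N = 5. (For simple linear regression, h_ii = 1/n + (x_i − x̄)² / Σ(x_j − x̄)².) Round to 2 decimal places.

h = 0.30

N̄ = (4 + 5 + 6 + 7 + 8)/5 = 6
Σ(N − N̄)² = 4 + 1 + 0 + 1 + 4 = 10
h = 1/5 + (-1)²/10 = 0.2 + 0.1 = 0.30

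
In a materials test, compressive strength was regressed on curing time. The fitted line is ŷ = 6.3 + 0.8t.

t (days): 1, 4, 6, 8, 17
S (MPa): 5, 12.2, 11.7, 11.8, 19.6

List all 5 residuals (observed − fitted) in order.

-2.1, 2.7, 0.6, -0.9, -0.3

t=1: ŷ = 6.3 + 0.8·1 = 7.1; e = 5 − 7.1 = -2.1
t=4: ŷ = 6.3 + 0.8·4 = 9.5; e = 12.2 − 9.5 = 2.7
t=6: ŷ = 6.3 + 0.8·6 = 11.1; e = 11.7 − 11.1 = 0.6
t=8: ŷ = 6.3 + 0.8·8 = 12.7; e = 11.8 − 12.7 = -0.9
t=17: ŷ = 6.3 + 0.8·17 = 19.9; e = 19.6 − 19.9 = -0.3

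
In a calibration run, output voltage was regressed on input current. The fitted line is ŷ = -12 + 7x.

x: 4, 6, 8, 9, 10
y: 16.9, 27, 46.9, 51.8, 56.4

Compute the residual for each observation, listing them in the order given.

0.9, -3, 2.9, 0.8, -1.6

x=4: ŷ = -12 + 7·4 = 16; r = 16.9 − 16 = 0.9
x=6: ŷ = -12 + 7·6 = 30; r = 27 − 30 = -3
x=8: ŷ = -12 + 7·8 = 44; r = 46.9 − 44 = 2.9
x=9: ŷ = -12 + 7·9 = 51; r = 51.8 − 51 = 0.8
x=10: ŷ = -12 + 7·10 = 58; r = 56.4 − 58 = -1.6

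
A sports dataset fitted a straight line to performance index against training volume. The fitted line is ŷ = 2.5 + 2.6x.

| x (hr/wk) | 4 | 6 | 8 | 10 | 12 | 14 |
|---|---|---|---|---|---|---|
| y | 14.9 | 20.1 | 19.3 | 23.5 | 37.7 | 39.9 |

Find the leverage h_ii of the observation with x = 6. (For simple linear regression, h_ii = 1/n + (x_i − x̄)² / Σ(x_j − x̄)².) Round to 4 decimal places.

x̄ = (4 + 6 + 8 + 10 + 12 + 14)/6 = 9
Σ(x − x̄)² = 25 + 9 + 1 + 1 + 9 + 25 = 70
h = 1/6 + (-3)²/70 = 0.166667 + 0.128571 = 0.2952

h = 0.2952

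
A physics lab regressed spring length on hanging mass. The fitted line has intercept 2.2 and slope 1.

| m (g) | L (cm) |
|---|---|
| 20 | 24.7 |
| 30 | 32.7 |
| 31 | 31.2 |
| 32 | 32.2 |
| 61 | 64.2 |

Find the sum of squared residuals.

m=20: ŷ = 2.2 + 20 = 22.2; e = 24.7 − 22.2 = 2.5
m=30: ŷ = 2.2 + 30 = 32.2; e = 32.7 − 32.2 = 0.5
m=31: ŷ = 2.2 + 31 = 33.2; e = 31.2 − 33.2 = -2
m=32: ŷ = 2.2 + 32 = 34.2; e = 32.2 − 34.2 = -2
m=61: ŷ = 2.2 + 61 = 63.2; e = 64.2 − 63.2 = 1
SSE = 6.25 + 0.25 + 4 + 4 + 1 = 15.5

SSE = 15.5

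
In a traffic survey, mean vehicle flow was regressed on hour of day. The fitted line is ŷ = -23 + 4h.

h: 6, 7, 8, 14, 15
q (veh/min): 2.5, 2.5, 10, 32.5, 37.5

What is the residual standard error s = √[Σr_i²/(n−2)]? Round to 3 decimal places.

h=6: ŷ = -23 + 4·6 = 1; r = 2.5 − 1 = 1.5
h=7: ŷ = -23 + 4·7 = 5; r = 2.5 − 5 = -2.5
h=8: ŷ = -23 + 4·8 = 9; r = 10 − 9 = 1
h=14: ŷ = -23 + 4·14 = 33; r = 32.5 − 33 = -0.5
h=15: ŷ = -23 + 4·15 = 37; r = 37.5 − 37 = 0.5
SSE = 2.25 + 6.25 + 1 + 0.25 + 0.25 = 10
s = √(10/3) = √3.33333 ≈ 1.826

s = 1.826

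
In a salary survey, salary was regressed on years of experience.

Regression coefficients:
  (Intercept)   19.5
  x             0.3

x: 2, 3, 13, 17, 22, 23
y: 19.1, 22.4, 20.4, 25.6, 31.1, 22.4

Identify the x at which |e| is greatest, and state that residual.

x=2: ŷ = 19.5 + 0.3·2 = 20.1; e = 19.1 − 20.1 = -1
x=3: ŷ = 19.5 + 0.3·3 = 20.4; e = 22.4 − 20.4 = 2
x=13: ŷ = 19.5 + 0.3·13 = 23.4; e = 20.4 − 23.4 = -3
x=17: ŷ = 19.5 + 0.3·17 = 24.6; e = 25.6 − 24.6 = 1
x=22: ŷ = 19.5 + 0.3·22 = 26.1; e = 31.1 − 26.1 = 5
x=23: ŷ = 19.5 + 0.3·23 = 26.4; e = 22.4 − 26.4 = -4
Largest |e| is 5 at x = 22, residual 5.

x = 22, e = 5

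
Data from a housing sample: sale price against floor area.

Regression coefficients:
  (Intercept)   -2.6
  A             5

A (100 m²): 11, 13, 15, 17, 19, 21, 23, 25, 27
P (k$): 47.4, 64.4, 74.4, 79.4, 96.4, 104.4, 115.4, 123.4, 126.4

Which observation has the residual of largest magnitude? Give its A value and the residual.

A = 27, r = -6

A=11: ŷ = -2.6 + 5·11 = 52.4; r = 47.4 − 52.4 = -5
A=13: ŷ = -2.6 + 5·13 = 62.4; r = 64.4 − 62.4 = 2
A=15: ŷ = -2.6 + 5·15 = 72.4; r = 74.4 − 72.4 = 2
A=17: ŷ = -2.6 + 5·17 = 82.4; r = 79.4 − 82.4 = -3
A=19: ŷ = -2.6 + 5·19 = 92.4; r = 96.4 − 92.4 = 4
A=21: ŷ = -2.6 + 5·21 = 102.4; r = 104.4 − 102.4 = 2
A=23: ŷ = -2.6 + 5·23 = 112.4; r = 115.4 − 112.4 = 3
A=25: ŷ = -2.6 + 5·25 = 122.4; r = 123.4 − 122.4 = 1
A=27: ŷ = -2.6 + 5·27 = 132.4; r = 126.4 − 132.4 = -6
Largest |r| is 6 at A = 27, residual -6.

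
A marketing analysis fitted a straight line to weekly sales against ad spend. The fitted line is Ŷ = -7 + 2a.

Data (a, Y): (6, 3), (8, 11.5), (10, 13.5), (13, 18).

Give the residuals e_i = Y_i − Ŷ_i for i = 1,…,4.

a=6: Ŷ = -7 + 2·6 = 5; e = 3 − 5 = -2
a=8: Ŷ = -7 + 2·8 = 9; e = 11.5 − 9 = 2.5
a=10: Ŷ = -7 + 2·10 = 13; e = 13.5 − 13 = 0.5
a=13: Ŷ = -7 + 2·13 = 19; e = 18 − 19 = -1

-2, 2.5, 0.5, -1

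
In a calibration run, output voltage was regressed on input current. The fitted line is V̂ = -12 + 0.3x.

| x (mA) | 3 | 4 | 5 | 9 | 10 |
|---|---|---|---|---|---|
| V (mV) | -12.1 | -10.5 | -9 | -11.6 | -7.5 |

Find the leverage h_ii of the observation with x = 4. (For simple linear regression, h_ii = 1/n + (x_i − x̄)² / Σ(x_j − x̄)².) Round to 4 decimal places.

x̄ = (3 + 4 + 5 + 9 + 10)/5 = 6.2
Σ(x − x̄)² = 10.24 + 4.84 + 1.44 + 7.84 + 14.44 = 38.8
h = 1/5 + (-2.2)²/38.8 = 0.2 + 0.124742 = 0.3247

h = 0.3247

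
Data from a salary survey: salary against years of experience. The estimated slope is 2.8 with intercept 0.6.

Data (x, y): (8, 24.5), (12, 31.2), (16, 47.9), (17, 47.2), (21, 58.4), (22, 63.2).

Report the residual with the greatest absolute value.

r = -3

x=8: ŷ = 0.6 + 2.8·8 = 23; r = 24.5 − 23 = 1.5
x=12: ŷ = 0.6 + 2.8·12 = 34.2; r = 31.2 − 34.2 = -3
x=16: ŷ = 0.6 + 2.8·16 = 45.4; r = 47.9 − 45.4 = 2.5
x=17: ŷ = 0.6 + 2.8·17 = 48.2; r = 47.2 − 48.2 = -1
x=21: ŷ = 0.6 + 2.8·21 = 59.4; r = 58.4 − 59.4 = -1
x=22: ŷ = 0.6 + 2.8·22 = 62.2; r = 63.2 − 62.2 = 1
Largest |r| is 3 at x = 12, residual -3.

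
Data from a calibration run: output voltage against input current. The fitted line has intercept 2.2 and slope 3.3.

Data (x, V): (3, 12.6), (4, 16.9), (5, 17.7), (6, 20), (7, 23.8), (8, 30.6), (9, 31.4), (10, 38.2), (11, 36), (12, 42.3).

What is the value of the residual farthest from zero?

x=3: V̂ = 2.2 + 3.3·3 = 12.1; e = 12.6 − 12.1 = 0.5
x=4: V̂ = 2.2 + 3.3·4 = 15.4; e = 16.9 − 15.4 = 1.5
x=5: V̂ = 2.2 + 3.3·5 = 18.7; e = 17.7 − 18.7 = -1
x=6: V̂ = 2.2 + 3.3·6 = 22; e = 20 − 22 = -2
x=7: V̂ = 2.2 + 3.3·7 = 25.3; e = 23.8 − 25.3 = -1.5
x=8: V̂ = 2.2 + 3.3·8 = 28.6; e = 30.6 − 28.6 = 2
x=9: V̂ = 2.2 + 3.3·9 = 31.9; e = 31.4 − 31.9 = -0.5
x=10: V̂ = 2.2 + 3.3·10 = 35.2; e = 38.2 − 35.2 = 3
x=11: V̂ = 2.2 + 3.3·11 = 38.5; e = 36 − 38.5 = -2.5
x=12: V̂ = 2.2 + 3.3·12 = 41.8; e = 42.3 − 41.8 = 0.5
Largest |e| is 3 at x = 10, residual 3.

e = 3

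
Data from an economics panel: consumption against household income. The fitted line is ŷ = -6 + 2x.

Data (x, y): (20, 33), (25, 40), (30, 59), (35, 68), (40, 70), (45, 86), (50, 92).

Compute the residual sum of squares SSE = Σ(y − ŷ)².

x=20: ŷ = -6 + 2·20 = 34; e = 33 − 34 = -1
x=25: ŷ = -6 + 2·25 = 44; e = 40 − 44 = -4
x=30: ŷ = -6 + 2·30 = 54; e = 59 − 54 = 5
x=35: ŷ = -6 + 2·35 = 64; e = 68 − 64 = 4
x=40: ŷ = -6 + 2·40 = 74; e = 70 − 74 = -4
x=45: ŷ = -6 + 2·45 = 84; e = 86 − 84 = 2
x=50: ŷ = -6 + 2·50 = 94; e = 92 − 94 = -2
SSE = 1 + 16 + 25 + 16 + 16 + 4 + 4 = 82

SSE = 82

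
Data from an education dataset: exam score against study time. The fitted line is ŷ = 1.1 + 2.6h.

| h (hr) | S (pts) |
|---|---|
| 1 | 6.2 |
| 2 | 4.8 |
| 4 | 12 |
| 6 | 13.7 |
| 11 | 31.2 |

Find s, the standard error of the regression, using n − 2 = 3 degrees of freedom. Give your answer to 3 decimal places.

h=1: ŷ = 1.1 + 2.6·1 = 3.7; r = 6.2 − 3.7 = 2.5
h=2: ŷ = 1.1 + 2.6·2 = 6.3; r = 4.8 − 6.3 = -1.5
h=4: ŷ = 1.1 + 2.6·4 = 11.5; r = 12 − 11.5 = 0.5
h=6: ŷ = 1.1 + 2.6·6 = 16.7; r = 13.7 − 16.7 = -3
h=11: ŷ = 1.1 + 2.6·11 = 29.7; r = 31.2 − 29.7 = 1.5
SSE = 6.25 + 2.25 + 0.25 + 9 + 2.25 = 20
s = √(20/3) = √6.66667 ≈ 2.582

s = 2.582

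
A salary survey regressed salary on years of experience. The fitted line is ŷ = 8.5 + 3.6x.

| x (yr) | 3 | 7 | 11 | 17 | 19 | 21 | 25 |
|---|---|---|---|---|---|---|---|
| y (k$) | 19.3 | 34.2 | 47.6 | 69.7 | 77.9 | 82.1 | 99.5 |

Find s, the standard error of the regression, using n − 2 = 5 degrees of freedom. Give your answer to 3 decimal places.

x=3: ŷ = 8.5 + 3.6·3 = 19.3; e = 19.3 − 19.3 = 0
x=7: ŷ = 8.5 + 3.6·7 = 33.7; e = 34.2 − 33.7 = 0.5
x=11: ŷ = 8.5 + 3.6·11 = 48.1; e = 47.6 − 48.1 = -0.5
x=17: ŷ = 8.5 + 3.6·17 = 69.7; e = 69.7 − 69.7 = 0
x=19: ŷ = 8.5 + 3.6·19 = 76.9; e = 77.9 − 76.9 = 1
x=21: ŷ = 8.5 + 3.6·21 = 84.1; e = 82.1 − 84.1 = -2
x=25: ŷ = 8.5 + 3.6·25 = 98.5; e = 99.5 − 98.5 = 1
SSE = 0 + 0.25 + 0.25 + 0 + 1 + 4 + 1 = 6.5
s = √(6.5/5) = √1.3 ≈ 1.140

s = 1.140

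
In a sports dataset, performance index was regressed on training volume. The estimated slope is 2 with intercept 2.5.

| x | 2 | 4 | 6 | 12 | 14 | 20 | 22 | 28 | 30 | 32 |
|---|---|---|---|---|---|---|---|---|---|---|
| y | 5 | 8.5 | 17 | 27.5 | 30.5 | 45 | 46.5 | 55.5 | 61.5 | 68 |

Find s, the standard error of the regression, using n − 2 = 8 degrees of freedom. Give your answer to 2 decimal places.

s = 2.00

x=2: ŷ = 2.5 + 2·2 = 6.5; e = 5 − 6.5 = -1.5
x=4: ŷ = 2.5 + 2·4 = 10.5; e = 8.5 − 10.5 = -2
x=6: ŷ = 2.5 + 2·6 = 14.5; e = 17 − 14.5 = 2.5
x=12: ŷ = 2.5 + 2·12 = 26.5; e = 27.5 − 26.5 = 1
x=14: ŷ = 2.5 + 2·14 = 30.5; e = 30.5 − 30.5 = 0
x=20: ŷ = 2.5 + 2·20 = 42.5; e = 45 − 42.5 = 2.5
x=22: ŷ = 2.5 + 2·22 = 46.5; e = 46.5 − 46.5 = 0
x=28: ŷ = 2.5 + 2·28 = 58.5; e = 55.5 − 58.5 = -3
x=30: ŷ = 2.5 + 2·30 = 62.5; e = 61.5 − 62.5 = -1
x=32: ŷ = 2.5 + 2·32 = 66.5; e = 68 − 66.5 = 1.5
SSE = 2.25 + 4 + 6.25 + 1 + 0 + 6.25 + 0 + 9 + 1 + 2.25 = 32
s = √(32/8) = √4 ≈ 2.00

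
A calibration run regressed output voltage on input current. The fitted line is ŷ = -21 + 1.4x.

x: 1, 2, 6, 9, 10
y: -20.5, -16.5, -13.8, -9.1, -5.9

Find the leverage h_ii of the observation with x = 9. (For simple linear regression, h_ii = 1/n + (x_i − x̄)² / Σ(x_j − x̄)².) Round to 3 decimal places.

x̄ = (1 + 2 + 6 + 9 + 10)/5 = 5.6
Σ(x − x̄)² = 21.16 + 12.96 + 0.16 + 11.56 + 19.36 = 65.2
h = 1/5 + (3.4)²/65.2 = 0.2 + 0.177301 = 0.377

h = 0.377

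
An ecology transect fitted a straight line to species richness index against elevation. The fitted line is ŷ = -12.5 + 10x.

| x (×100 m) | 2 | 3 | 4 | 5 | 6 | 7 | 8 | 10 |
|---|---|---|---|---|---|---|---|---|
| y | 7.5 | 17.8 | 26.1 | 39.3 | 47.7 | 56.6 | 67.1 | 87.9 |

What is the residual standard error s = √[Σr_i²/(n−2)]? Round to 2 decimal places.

s = 1.04

x=2: ŷ = -12.5 + 10·2 = 7.5; r = 7.5 − 7.5 = 0
x=3: ŷ = -12.5 + 10·3 = 17.5; r = 17.8 − 17.5 = 0.3
x=4: ŷ = -12.5 + 10·4 = 27.5; r = 26.1 − 27.5 = -1.4
x=5: ŷ = -12.5 + 10·5 = 37.5; r = 39.3 − 37.5 = 1.8
x=6: ŷ = -12.5 + 10·6 = 47.5; r = 47.7 − 47.5 = 0.2
x=7: ŷ = -12.5 + 10·7 = 57.5; r = 56.6 − 57.5 = -0.9
x=8: ŷ = -12.5 + 10·8 = 67.5; r = 67.1 − 67.5 = -0.4
x=10: ŷ = -12.5 + 10·10 = 87.5; r = 87.9 − 87.5 = 0.4
SSE = 0 + 0.09 + 1.96 + 3.24 + 0.04 + 0.81 + 0.16 + 0.16 = 6.46
s = √(6.46/6) = √1.07667 ≈ 1.04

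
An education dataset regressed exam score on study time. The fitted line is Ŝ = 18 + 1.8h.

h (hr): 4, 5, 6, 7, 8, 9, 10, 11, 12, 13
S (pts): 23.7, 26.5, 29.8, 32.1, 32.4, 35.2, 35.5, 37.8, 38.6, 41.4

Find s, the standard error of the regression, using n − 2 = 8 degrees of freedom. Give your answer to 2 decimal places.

s = 1.00

h=4: Ŝ = 18 + 1.8·4 = 25.2; e = 23.7 − 25.2 = -1.5
h=5: Ŝ = 18 + 1.8·5 = 27; e = 26.5 − 27 = -0.5
h=6: Ŝ = 18 + 1.8·6 = 28.8; e = 29.8 − 28.8 = 1
h=7: Ŝ = 18 + 1.8·7 = 30.6; e = 32.1 − 30.6 = 1.5
h=8: Ŝ = 18 + 1.8·8 = 32.4; e = 32.4 − 32.4 = 0
h=9: Ŝ = 18 + 1.8·9 = 34.2; e = 35.2 − 34.2 = 1
h=10: Ŝ = 18 + 1.8·10 = 36; e = 35.5 − 36 = -0.5
h=11: Ŝ = 18 + 1.8·11 = 37.8; e = 37.8 − 37.8 = 0
h=12: Ŝ = 18 + 1.8·12 = 39.6; e = 38.6 − 39.6 = -1
h=13: Ŝ = 18 + 1.8·13 = 41.4; e = 41.4 − 41.4 = 0
SSE = 2.25 + 0.25 + 1 + 2.25 + 0 + 1 + 0.25 + 0 + 1 + 0 = 8
s = √(8/8) = √1 ≈ 1.00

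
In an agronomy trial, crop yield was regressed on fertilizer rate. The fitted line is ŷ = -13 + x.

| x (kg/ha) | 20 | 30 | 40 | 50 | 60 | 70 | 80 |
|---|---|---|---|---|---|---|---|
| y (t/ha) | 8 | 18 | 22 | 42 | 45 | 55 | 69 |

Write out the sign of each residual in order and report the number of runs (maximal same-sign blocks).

x=20: ŷ = -13 + 20 = 7; r = 8 − 7 = 1
x=30: ŷ = -13 + 30 = 17; r = 18 − 17 = 1
x=40: ŷ = -13 + 40 = 27; r = 22 − 27 = -5
x=50: ŷ = -13 + 50 = 37; r = 42 − 37 = 5
x=60: ŷ = -13 + 60 = 47; r = 45 − 47 = -2
x=70: ŷ = -13 + 70 = 57; r = 55 − 57 = -2
x=80: ŷ = -13 + 80 = 67; r = 69 − 67 = 2
Signs: + + − + − − +
Runs: +×2, −×1, +×1, −×2, +×1 → 5

5 runs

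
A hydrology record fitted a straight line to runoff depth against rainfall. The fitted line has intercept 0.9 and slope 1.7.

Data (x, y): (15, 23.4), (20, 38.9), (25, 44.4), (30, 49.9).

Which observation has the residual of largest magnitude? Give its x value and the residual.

x=15: ŷ = 0.9 + 1.7·15 = 26.4; e = 23.4 − 26.4 = -3
x=20: ŷ = 0.9 + 1.7·20 = 34.9; e = 38.9 − 34.9 = 4
x=25: ŷ = 0.9 + 1.7·25 = 43.4; e = 44.4 − 43.4 = 1
x=30: ŷ = 0.9 + 1.7·30 = 51.9; e = 49.9 − 51.9 = -2
Largest |e| is 4 at x = 20, residual 4.

x = 20, e = 4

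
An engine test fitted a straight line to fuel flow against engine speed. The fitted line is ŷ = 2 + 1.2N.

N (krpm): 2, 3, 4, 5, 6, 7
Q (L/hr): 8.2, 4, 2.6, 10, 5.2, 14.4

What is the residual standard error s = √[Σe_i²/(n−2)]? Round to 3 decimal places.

N=2: ŷ = 2 + 1.2·2 = 4.4; e = 8.2 − 4.4 = 3.8
N=3: ŷ = 2 + 1.2·3 = 5.6; e = 4 − 5.6 = -1.6
N=4: ŷ = 2 + 1.2·4 = 6.8; e = 2.6 − 6.8 = -4.2
N=5: ŷ = 2 + 1.2·5 = 8; e = 10 − 8 = 2
N=6: ŷ = 2 + 1.2·6 = 9.2; e = 5.2 − 9.2 = -4
N=7: ŷ = 2 + 1.2·7 = 10.4; e = 14.4 − 10.4 = 4
SSE = 14.44 + 2.56 + 17.64 + 4 + 16 + 16 = 70.64
s = √(70.64/4) = √17.66 ≈ 4.202

s = 4.202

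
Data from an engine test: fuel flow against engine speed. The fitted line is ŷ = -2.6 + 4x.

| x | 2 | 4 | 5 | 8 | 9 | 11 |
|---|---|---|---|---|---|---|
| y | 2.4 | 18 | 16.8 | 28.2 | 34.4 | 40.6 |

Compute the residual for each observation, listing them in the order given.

x=2: ŷ = -2.6 + 4·2 = 5.4; e = 2.4 − 5.4 = -3
x=4: ŷ = -2.6 + 4·4 = 13.4; e = 18 − 13.4 = 4.6
x=5: ŷ = -2.6 + 4·5 = 17.4; e = 16.8 − 17.4 = -0.6
x=8: ŷ = -2.6 + 4·8 = 29.4; e = 28.2 − 29.4 = -1.2
x=9: ŷ = -2.6 + 4·9 = 33.4; e = 34.4 − 33.4 = 1
x=11: ŷ = -2.6 + 4·11 = 41.4; e = 40.6 − 41.4 = -0.8

-3, 4.6, -0.6, -1.2, 1, -0.8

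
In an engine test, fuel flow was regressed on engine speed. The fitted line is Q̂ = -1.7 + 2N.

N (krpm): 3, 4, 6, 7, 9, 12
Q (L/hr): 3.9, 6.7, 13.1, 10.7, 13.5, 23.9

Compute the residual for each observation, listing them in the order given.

N=3: Q̂ = -1.7 + 2·3 = 4.3; r = 3.9 − 4.3 = -0.4
N=4: Q̂ = -1.7 + 2·4 = 6.3; r = 6.7 − 6.3 = 0.4
N=6: Q̂ = -1.7 + 2·6 = 10.3; r = 13.1 − 10.3 = 2.8
N=7: Q̂ = -1.7 + 2·7 = 12.3; r = 10.7 − 12.3 = -1.6
N=9: Q̂ = -1.7 + 2·9 = 16.3; r = 13.5 − 16.3 = -2.8
N=12: Q̂ = -1.7 + 2·12 = 22.3; r = 23.9 − 22.3 = 1.6

-0.4, 0.4, 2.8, -1.6, -2.8, 1.6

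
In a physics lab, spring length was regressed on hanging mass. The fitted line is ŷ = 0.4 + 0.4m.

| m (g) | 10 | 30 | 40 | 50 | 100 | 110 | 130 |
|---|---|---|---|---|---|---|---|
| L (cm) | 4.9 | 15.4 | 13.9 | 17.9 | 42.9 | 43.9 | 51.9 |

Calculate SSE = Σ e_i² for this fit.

SSE = 28.5

m=10: ŷ = 0.4 + 0.4·10 = 4.4; e = 4.9 − 4.4 = 0.5
m=30: ŷ = 0.4 + 0.4·30 = 12.4; e = 15.4 − 12.4 = 3
m=40: ŷ = 0.4 + 0.4·40 = 16.4; e = 13.9 − 16.4 = -2.5
m=50: ŷ = 0.4 + 0.4·50 = 20.4; e = 17.9 − 20.4 = -2.5
m=100: ŷ = 0.4 + 0.4·100 = 40.4; e = 42.9 − 40.4 = 2.5
m=110: ŷ = 0.4 + 0.4·110 = 44.4; e = 43.9 − 44.4 = -0.5
m=130: ŷ = 0.4 + 0.4·130 = 52.4; e = 51.9 − 52.4 = -0.5
SSE = 0.25 + 9 + 6.25 + 6.25 + 6.25 + 0.25 + 0.25 = 28.5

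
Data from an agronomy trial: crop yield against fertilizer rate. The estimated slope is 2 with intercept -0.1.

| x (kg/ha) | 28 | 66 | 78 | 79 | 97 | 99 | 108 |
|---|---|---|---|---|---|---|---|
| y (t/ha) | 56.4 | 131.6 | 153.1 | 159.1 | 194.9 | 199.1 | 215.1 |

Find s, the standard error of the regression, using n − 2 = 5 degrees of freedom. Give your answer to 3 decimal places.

s = 1.594

x=28: ŷ = -0.1 + 2·28 = 55.9; e = 56.4 − 55.9 = 0.5
x=66: ŷ = -0.1 + 2·66 = 131.9; e = 131.6 − 131.9 = -0.3
x=78: ŷ = -0.1 + 2·78 = 155.9; e = 153.1 − 155.9 = -2.8
x=79: ŷ = -0.1 + 2·79 = 157.9; e = 159.1 − 157.9 = 1.2
x=97: ŷ = -0.1 + 2·97 = 193.9; e = 194.9 − 193.9 = 1
x=99: ŷ = -0.1 + 2·99 = 197.9; e = 199.1 − 197.9 = 1.2
x=108: ŷ = -0.1 + 2·108 = 215.9; e = 215.1 − 215.9 = -0.8
SSE = 0.25 + 0.09 + 7.84 + 1.44 + 1 + 1.44 + 0.64 = 12.7
s = √(12.7/5) = √2.54 ≈ 1.594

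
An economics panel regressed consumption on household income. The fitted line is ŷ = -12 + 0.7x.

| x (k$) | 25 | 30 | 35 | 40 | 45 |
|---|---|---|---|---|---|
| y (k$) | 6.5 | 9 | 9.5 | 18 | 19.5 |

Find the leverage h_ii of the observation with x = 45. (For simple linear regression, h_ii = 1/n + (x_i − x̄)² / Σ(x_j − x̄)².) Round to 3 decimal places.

x̄ = (25 + 30 + 35 + 40 + 45)/5 = 35
Σ(x − x̄)² = 100 + 25 + 0 + 25 + 100 = 250
h = 1/5 + (10)²/250 = 0.2 + 0.4 = 0.600

h = 0.600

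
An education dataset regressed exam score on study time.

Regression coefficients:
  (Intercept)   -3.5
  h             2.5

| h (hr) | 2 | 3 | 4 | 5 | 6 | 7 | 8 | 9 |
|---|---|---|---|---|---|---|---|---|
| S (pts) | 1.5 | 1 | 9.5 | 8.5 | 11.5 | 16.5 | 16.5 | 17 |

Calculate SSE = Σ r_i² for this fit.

SSE = 28.5

h=2: Ŝ = -3.5 + 2.5·2 = 1.5; r = 1.5 − 1.5 = 0
h=3: Ŝ = -3.5 + 2.5·3 = 4; r = 1 − 4 = -3
h=4: Ŝ = -3.5 + 2.5·4 = 6.5; r = 9.5 − 6.5 = 3
h=5: Ŝ = -3.5 + 2.5·5 = 9; r = 8.5 − 9 = -0.5
h=6: Ŝ = -3.5 + 2.5·6 = 11.5; r = 11.5 − 11.5 = 0
h=7: Ŝ = -3.5 + 2.5·7 = 14; r = 16.5 − 14 = 2.5
h=8: Ŝ = -3.5 + 2.5·8 = 16.5; r = 16.5 − 16.5 = 0
h=9: Ŝ = -3.5 + 2.5·9 = 19; r = 17 − 19 = -2
SSE = 0 + 9 + 9 + 0.25 + 0 + 6.25 + 0 + 4 = 28.5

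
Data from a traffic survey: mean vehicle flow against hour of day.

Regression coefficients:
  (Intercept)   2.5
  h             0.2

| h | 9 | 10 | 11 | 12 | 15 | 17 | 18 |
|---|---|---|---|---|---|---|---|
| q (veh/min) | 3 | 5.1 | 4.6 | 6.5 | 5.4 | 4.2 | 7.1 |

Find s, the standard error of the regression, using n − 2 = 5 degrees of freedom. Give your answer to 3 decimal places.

h=9: ŷ = 2.5 + 0.2·9 = 4.3; r = 3 − 4.3 = -1.3
h=10: ŷ = 2.5 + 0.2·10 = 4.5; r = 5.1 − 4.5 = 0.6
h=11: ŷ = 2.5 + 0.2·11 = 4.7; r = 4.6 − 4.7 = -0.1
h=12: ŷ = 2.5 + 0.2·12 = 4.9; r = 6.5 − 4.9 = 1.6
h=15: ŷ = 2.5 + 0.2·15 = 5.5; r = 5.4 − 5.5 = -0.1
h=17: ŷ = 2.5 + 0.2·17 = 5.9; r = 4.2 − 5.9 = -1.7
h=18: ŷ = 2.5 + 0.2·18 = 6.1; r = 7.1 − 6.1 = 1
SSE = 1.69 + 0.36 + 0.01 + 2.56 + 0.01 + 2.89 + 1 = 8.52
s = √(8.52/5) = √1.704 ≈ 1.305

s = 1.305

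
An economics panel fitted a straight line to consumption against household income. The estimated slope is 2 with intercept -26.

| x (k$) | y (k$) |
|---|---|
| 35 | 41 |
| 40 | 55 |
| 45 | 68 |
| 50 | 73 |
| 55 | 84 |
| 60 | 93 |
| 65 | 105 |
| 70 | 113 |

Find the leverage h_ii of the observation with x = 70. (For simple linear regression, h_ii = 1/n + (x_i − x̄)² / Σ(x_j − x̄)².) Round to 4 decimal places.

x̄ = (35 + 40 + 45 + 50 + 55 + 60 + 65 + 70)/8 = 52.5
Σ(x − x̄)² = 306.25 + 156.25 + 56.25 + 6.25 + 6.25 + 56.25 + 156.25 + 306.25 = 1050
h = 1/8 + (17.5)²/1050 = 0.125 + 0.291667 = 0.4167

h = 0.4167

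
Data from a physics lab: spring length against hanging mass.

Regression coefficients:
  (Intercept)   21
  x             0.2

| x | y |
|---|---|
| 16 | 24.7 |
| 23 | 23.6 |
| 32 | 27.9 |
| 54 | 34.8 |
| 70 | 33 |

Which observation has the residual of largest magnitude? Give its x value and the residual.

x = 54, r = 3

x=16: ŷ = 21 + 0.2·16 = 24.2; r = 24.7 − 24.2 = 0.5
x=23: ŷ = 21 + 0.2·23 = 25.6; r = 23.6 − 25.6 = -2
x=32: ŷ = 21 + 0.2·32 = 27.4; r = 27.9 − 27.4 = 0.5
x=54: ŷ = 21 + 0.2·54 = 31.8; r = 34.8 − 31.8 = 3
x=70: ŷ = 21 + 0.2·70 = 35; r = 33 − 35 = -2
Largest |r| is 3 at x = 54, residual 3.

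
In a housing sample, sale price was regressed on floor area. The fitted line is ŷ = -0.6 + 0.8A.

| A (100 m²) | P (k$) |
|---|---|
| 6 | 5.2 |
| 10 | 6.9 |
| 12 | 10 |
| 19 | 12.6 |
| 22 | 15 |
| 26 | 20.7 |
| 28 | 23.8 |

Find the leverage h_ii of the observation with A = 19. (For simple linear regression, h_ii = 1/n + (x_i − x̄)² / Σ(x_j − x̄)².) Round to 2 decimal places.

h = 0.15

Ā = (6 + 10 + 12 + 19 + 22 + 26 + 28)/7 = 17.5714
Σ(A − Ā)² = 133.898 + 57.3265 + 31.0408 + 2.04082 + 19.6122 + 71.0408 + 108.755 = 423.714
h = 1/7 + (1.42857)²/423.714 = 0.142857 + 0.00481649 = 0.15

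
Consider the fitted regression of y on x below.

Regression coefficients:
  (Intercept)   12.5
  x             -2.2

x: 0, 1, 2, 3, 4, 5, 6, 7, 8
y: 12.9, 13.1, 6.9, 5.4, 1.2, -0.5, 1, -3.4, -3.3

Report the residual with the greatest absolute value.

x=0: ŷ = 12.5 − 2.2·0 = 12.5; e = 12.9 − 12.5 = 0.4
x=1: ŷ = 12.5 − 2.2·1 = 10.3; e = 13.1 − 10.3 = 2.8
x=2: ŷ = 12.5 − 2.2·2 = 8.1; e = 6.9 − 8.1 = -1.2
x=3: ŷ = 12.5 − 2.2·3 = 5.9; e = 5.4 − 5.9 = -0.5
x=4: ŷ = 12.5 − 2.2·4 = 3.7; e = 1.2 − 3.7 = -2.5
x=5: ŷ = 12.5 − 2.2·5 = 1.5; e = -0.5 − 1.5 = -2
x=6: ŷ = 12.5 − 2.2·6 = -0.7; e = 1 − (-0.7) = 1.7
x=7: ŷ = 12.5 − 2.2·7 = -2.9; e = -3.4 − (-2.9) = -0.5
x=8: ŷ = 12.5 − 2.2·8 = -5.1; e = -3.3 − (-5.1) = 1.8
Largest |e| is 2.8 at x = 1, residual 2.8.

e = 2.8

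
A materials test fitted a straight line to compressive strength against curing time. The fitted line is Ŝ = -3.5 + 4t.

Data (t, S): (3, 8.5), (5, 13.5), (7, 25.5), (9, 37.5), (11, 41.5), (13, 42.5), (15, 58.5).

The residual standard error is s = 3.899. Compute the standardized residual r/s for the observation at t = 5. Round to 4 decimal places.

-0.7694

Ŝ = -3.5 + 4·5 = 16.5
r = 13.5 − 16.5 = -3
r/s = -3 / 3.899 = -0.7694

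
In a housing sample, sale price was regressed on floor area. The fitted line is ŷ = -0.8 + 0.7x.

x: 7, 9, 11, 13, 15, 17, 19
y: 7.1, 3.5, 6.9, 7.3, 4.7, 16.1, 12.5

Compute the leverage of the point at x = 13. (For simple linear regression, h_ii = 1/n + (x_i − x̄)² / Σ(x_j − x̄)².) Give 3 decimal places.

x̄ = (7 + 9 + 11 + 13 + 15 + 17 + 19)/7 = 13
Σ(x − x̄)² = 36 + 16 + 4 + 0 + 4 + 16 + 36 = 112
h = 1/7 + (0)²/112 = 0.142857 + 0 = 0.143

h = 0.143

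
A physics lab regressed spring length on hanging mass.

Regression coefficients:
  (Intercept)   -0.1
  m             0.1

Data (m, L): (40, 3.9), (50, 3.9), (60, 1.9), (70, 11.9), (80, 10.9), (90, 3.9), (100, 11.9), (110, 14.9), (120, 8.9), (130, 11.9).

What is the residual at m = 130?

r = -1

L̂ = -0.1 + 0.1·130 = 12.9
r = 11.9 − 12.9 = -1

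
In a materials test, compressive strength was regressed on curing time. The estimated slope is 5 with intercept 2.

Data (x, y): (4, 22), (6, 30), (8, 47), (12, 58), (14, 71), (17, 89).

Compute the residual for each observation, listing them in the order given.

0, -2, 5, -4, -1, 2

x=4: ŷ = 2 + 5·4 = 22; r = 22 − 22 = 0
x=6: ŷ = 2 + 5·6 = 32; r = 30 − 32 = -2
x=8: ŷ = 2 + 5·8 = 42; r = 47 − 42 = 5
x=12: ŷ = 2 + 5·12 = 62; r = 58 − 62 = -4
x=14: ŷ = 2 + 5·14 = 72; r = 71 − 72 = -1
x=17: ŷ = 2 + 5·17 = 87; r = 89 − 87 = 2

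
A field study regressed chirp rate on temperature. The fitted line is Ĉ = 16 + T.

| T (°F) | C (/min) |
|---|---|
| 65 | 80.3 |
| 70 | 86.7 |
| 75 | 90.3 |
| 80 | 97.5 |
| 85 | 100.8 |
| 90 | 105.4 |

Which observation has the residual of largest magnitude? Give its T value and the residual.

T = 80, e = 1.5

T=65: Ĉ = 16 + 65 = 81; e = 80.3 − 81 = -0.7
T=70: Ĉ = 16 + 70 = 86; e = 86.7 − 86 = 0.7
T=75: Ĉ = 16 + 75 = 91; e = 90.3 − 91 = -0.7
T=80: Ĉ = 16 + 80 = 96; e = 97.5 − 96 = 1.5
T=85: Ĉ = 16 + 85 = 101; e = 100.8 − 101 = -0.2
T=90: Ĉ = 16 + 90 = 106; e = 105.4 − 106 = -0.6
Largest |e| is 1.5 at T = 80, residual 1.5.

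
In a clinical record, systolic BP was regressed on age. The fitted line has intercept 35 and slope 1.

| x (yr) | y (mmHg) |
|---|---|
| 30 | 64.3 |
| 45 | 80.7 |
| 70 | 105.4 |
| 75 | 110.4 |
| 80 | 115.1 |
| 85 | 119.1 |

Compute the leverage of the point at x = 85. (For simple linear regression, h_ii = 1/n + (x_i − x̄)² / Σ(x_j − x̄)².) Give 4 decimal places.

x̄ = (30 + 45 + 70 + 75 + 80 + 85)/6 = 64.1667
Σ(x − x̄)² = 1167.36 + 367.361 + 34.0278 + 117.361 + 250.694 + 434.028 = 2370.83
h = 1/6 + (20.8333)²/2370.83 = 0.166667 + 0.18307 = 0.3497

h = 0.3497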